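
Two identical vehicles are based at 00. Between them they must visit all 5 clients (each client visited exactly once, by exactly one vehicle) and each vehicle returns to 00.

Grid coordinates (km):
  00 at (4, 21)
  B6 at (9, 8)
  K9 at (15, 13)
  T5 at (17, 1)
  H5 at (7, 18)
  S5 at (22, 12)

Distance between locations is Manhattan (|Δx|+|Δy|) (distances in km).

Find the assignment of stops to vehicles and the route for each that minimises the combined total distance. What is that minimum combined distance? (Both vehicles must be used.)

Minimum combined distance: 88 km.

There are 2^4 − 1 = 15 ways to divide the 5 stops into two non-empty groups. For each, the best each vehicle can do is its own shortest tour through its group:
  {B6} + {K9, T5, H5, S5}: 36 + 76 = 112
  {K9} + {B6, T5, H5, S5}: 38 + 76 = 114
  {B6, K9} + {T5, H5, S5}: 48 + 76 = 124
  {T5} + {B6, K9, H5, S5}: 66 + 62 = 128
  {B6, T5} + {K9, H5, S5}: 66 + 54 = 120
  {K9, T5} + {B6, H5, S5}: 66 + 62 = 128
  … (15 splits in total)
  {H5} + {B6, K9, T5, S5}: 12 + 76 = 88  ← best
Best: vehicle 1 00 → H5 → 00 = 12; vehicle 2 00 → B6 → T5 → S5 → K9 → 00 = 76; combined 88.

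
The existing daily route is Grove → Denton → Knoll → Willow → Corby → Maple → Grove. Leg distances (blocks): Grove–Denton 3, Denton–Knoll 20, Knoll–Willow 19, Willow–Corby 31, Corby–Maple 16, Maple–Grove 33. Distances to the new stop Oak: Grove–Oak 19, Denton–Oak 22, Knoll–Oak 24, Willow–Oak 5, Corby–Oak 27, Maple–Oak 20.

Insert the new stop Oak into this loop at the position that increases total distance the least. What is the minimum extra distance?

Insertion cost between consecutive stops i–j is d(i,Oak) + d(Oak,j) − d(i,j):
  between Grove and Denton: 19 + 22 − 3 = 38
  between Denton and Knoll: 22 + 24 − 20 = 26
  between Knoll and Willow: 24 + 5 − 19 = 10
  between Willow and Corby: 5 + 27 − 31 = 1
  between Corby and Maple: 27 + 20 − 16 = 31
  between Maple and Grove: 20 + 19 − 33 = 6
Cheapest insertion is between Willow and Corby, adding 1.
New total = 122 + 1 = 123.

+1 blocks — insert Oak between Willow and Corby.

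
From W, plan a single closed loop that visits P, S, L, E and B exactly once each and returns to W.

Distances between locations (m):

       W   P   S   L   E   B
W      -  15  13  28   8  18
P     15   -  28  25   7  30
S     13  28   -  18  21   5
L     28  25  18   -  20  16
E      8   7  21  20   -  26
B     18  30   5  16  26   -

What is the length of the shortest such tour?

W→P→S→L→E→B→W: 15+28+18+20+26+18 = 125
W→P→S→L→B→E→W: 15+28+18+16+26+8 = 111
W→P→S→E→L→B→W: 15+28+21+20+16+18 = 118
W→P→S→E→B→L→W: 15+28+21+26+16+28 = 134
W→P→S→B→L→E→W: 15+28+5+16+20+8 = 92
W→P→S→B→E→L→W: 15+28+5+26+20+28 = 122
W→P→L→S→E→B→W: 15+25+18+21+26+18 = 123
W→P→L→S→B→E→W: 15+25+18+5+26+8 = 97
W→P→L→E→S→B→W: 15+25+20+21+5+18 = 104
W→P→L→E→B→S→W: 15+25+20+26+5+13 = 104
W→P→L→B→S→E→W: 15+25+16+5+21+8 = 90
W→P→L→B→E→S→W: 15+25+16+26+21+13 = 116
W→P→E→S→L→B→W: 15+7+21+18+16+18 = 95
W→P→E→S→B→L→W: 15+7+21+5+16+28 = 92
… (46 more)
W→S→B→L→P→E→W: 13+5+16+25+7+8 = 74  ← best
The minimum is 74.
One optimal route: W → S → B → L → P → E → W (or its reverse).

Shortest round trip = 74 m.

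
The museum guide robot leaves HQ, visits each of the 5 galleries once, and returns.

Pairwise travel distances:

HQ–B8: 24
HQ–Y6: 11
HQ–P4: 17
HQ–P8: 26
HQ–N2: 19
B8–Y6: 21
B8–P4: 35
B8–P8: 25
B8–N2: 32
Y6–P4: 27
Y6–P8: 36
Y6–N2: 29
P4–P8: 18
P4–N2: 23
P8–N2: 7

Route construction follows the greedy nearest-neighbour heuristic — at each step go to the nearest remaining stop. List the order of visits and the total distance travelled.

104 along HQ → Y6 → B8 → P8 → N2 → P4 → HQ.

HQ → [Y6:11 / P4:17 / N2:19 / B8:24 / P8:26] → Y6 (11)
Y6 → [B8:21 / P4:27 / N2:29 / P8:36] → B8 (21)
B8 → [P8:25 / N2:32 / P4:35] → P8 (25)
P8 → [N2:7 / P4:18] → N2 (7)
N2 → [P4:23] → P4 (23)
Return P4→HQ: 17.
Total = 11 + 21 + 25 + 7 + 23 + 17 = 104.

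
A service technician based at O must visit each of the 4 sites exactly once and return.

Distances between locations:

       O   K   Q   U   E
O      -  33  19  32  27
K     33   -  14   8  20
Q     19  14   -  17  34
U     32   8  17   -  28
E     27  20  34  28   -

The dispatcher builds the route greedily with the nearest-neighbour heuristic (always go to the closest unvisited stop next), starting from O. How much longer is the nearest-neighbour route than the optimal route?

The nearest-neighbour route is 5 longer than optimal.

From O: Q=19, E=27, U=32, K=33 → choose Q (19).
From Q: K=14, U=17, E=34 → choose K (14).
From K: U=8, E=20 → choose U (8).
From U: E=28 → choose E (28).
NN route O → Q → K → U → E → O costs 96.
Optimal: O → Q → U → K → E → O costs 91 (by enumerating all 12 distinct tours).
Excess = 96 − 91 = 5.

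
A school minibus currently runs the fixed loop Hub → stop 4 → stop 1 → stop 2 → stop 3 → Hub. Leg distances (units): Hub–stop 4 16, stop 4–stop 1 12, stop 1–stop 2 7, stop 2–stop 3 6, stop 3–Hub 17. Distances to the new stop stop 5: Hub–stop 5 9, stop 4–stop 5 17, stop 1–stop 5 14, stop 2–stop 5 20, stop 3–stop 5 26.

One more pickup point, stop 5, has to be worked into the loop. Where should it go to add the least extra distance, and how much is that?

Insertion cost between consecutive stops i–j is d(i,stop 5) + d(stop 5,j) − d(i,j):
  between Hub and stop 4: 9 + 17 − 16 = 10
  between stop 4 and stop 1: 17 + 14 − 12 = 19
  between stop 1 and stop 2: 14 + 20 − 7 = 27
  between stop 2 and stop 3: 20 + 26 − 6 = 40
  between stop 3 and Hub: 26 + 9 − 17 = 18
Cheapest insertion is between Hub and stop 4, adding 10.
New total = 58 + 10 = 68.

Minimum extra distance: 10, inserting stop 5 between Hub and stop 4.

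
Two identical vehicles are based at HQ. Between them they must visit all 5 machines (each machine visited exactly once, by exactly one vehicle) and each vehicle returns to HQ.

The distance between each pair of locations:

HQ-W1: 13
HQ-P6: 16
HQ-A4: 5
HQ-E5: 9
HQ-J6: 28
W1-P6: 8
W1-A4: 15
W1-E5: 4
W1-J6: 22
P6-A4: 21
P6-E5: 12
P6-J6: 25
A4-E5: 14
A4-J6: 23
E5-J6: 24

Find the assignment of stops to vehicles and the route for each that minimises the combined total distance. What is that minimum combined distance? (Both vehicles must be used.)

Check every non-empty split of the stops between the two vehicles; for each half take its own optimal tour:
  {W1} + {P6, A4, E5, J6}: 26 + 74 = 100
  {P6} + {W1, A4, E5, J6}: 32 + 63 = 95
  {W1, P6} + {A4, E5, J6}: 37 + 61 = 98
  {A4} + {W1, P6, E5, J6}: 10 + 74 = 84
  {W1, A4} + {P6, E5, J6}: 33 + 74 = 107
  {P6, A4} + {W1, E5, J6}: 42 + 63 = 105
  … (15 splits in total)
Best: vehicle 1 HQ → A4 → HQ = 10; vehicle 2 HQ → E5 → W1 → P6 → J6 → HQ = 74; combined 84.

Minimum combined distance: 84.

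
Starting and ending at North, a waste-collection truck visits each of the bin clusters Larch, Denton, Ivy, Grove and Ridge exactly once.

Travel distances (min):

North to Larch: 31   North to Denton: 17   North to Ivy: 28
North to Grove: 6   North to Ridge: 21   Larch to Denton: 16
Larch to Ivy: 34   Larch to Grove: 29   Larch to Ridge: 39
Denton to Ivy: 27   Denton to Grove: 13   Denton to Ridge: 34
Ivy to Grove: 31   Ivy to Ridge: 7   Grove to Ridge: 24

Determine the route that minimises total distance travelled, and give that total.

97 min — the shortest possible round trip.

North-Larch-Denton-Ivy-Grove-Ridge-North: 31+16+27+31+24+21 = 150
North-Larch-Denton-Ivy-Ridge-Grove-North: 31+16+27+7+24+6 = 111
North-Larch-Denton-Grove-Ivy-Ridge-North: 31+16+13+31+7+21 = 119
North-Larch-Denton-Grove-Ridge-Ivy-North: 31+16+13+24+7+28 = 119
North-Larch-Denton-Ridge-Ivy-Grove-North: 31+16+34+7+31+6 = 125
North-Larch-Denton-Ridge-Grove-Ivy-North: 31+16+34+24+31+28 = 164
North-Larch-Ivy-Denton-Grove-Ridge-North: 31+34+27+13+24+21 = 150
North-Larch-Ivy-Denton-Ridge-Grove-North: 31+34+27+34+24+6 = 156
North-Larch-Ivy-Grove-Denton-Ridge-North: 31+34+31+13+34+21 = 164
North-Larch-Ivy-Grove-Ridge-Denton-North: 31+34+31+24+34+17 = 171
North-Larch-Ivy-Ridge-Denton-Grove-North: 31+34+7+34+13+6 = 125
North-Larch-Ivy-Ridge-Grove-Denton-North: 31+34+7+24+13+17 = 126
North-Larch-Grove-Denton-Ivy-Ridge-North: 31+29+13+27+7+21 = 128
North-Larch-Grove-Denton-Ridge-Ivy-North: 31+29+13+34+7+28 = 142
… (46 more)
North-Grove-Denton-Larch-Ivy-Ridge-North: 6+13+16+34+7+21 = 97  ← best
The minimum is 97.
One optimal route: North → Grove → Denton → Larch → Ivy → Ridge → North (or its reverse).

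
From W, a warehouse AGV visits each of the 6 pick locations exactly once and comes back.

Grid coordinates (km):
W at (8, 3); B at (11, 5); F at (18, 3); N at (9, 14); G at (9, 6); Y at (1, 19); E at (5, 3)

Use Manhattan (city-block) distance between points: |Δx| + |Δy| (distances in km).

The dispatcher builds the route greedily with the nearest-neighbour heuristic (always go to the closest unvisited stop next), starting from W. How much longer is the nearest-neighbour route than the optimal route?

W: E=3, G=4, B=5, F=10, N=12, Y=23 ⇒ E
E: G=7, B=8, F=13, N=15, Y=20 ⇒ G
G: B=3, N=8, F=12, Y=21 ⇒ B
B: F=9, N=11, Y=24 ⇒ F
F: N=20, Y=33 ⇒ N
N: Y=13 ⇒ Y
NN route W → E → G → B → F → N → Y → W costs 78.
Optimal: W → F → B → G → N → Y → E → W costs 66 (by enumerating all 360 distinct tours).
Excess = 78 − 66 = 12.

12 km longer than the optimal tour.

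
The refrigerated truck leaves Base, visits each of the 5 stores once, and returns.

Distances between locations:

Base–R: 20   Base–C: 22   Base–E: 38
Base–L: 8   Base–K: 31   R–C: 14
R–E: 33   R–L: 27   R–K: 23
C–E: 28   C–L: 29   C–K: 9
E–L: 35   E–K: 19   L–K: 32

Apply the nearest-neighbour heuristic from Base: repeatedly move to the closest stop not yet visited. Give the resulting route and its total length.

115 along Base → L → R → C → K → E → Base.

From Base: distances to unvisited — L=8, R=20, C=22, K=31, E=38. Nearest is L (8).
From L: distances to unvisited — R=27, C=29, K=32, E=35. Nearest is R (27).
From R: distances to unvisited — C=14, K=23, E=33. Nearest is C (14).
From C: distances to unvisited — K=9, E=28. Nearest is K (9).
From K: distances to unvisited — E=19. Nearest is E (19).
Return E→Base: 38.
Total = 8 + 27 + 14 + 9 + 19 + 38 = 115.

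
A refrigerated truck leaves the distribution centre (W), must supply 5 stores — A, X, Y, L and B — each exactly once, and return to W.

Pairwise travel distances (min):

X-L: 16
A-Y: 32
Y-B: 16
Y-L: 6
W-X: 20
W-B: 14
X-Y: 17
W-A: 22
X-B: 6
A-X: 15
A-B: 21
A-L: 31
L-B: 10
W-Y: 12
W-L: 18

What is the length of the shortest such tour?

W → A → X → Y → L → B → W: 22+15+17+6+10+14 = 84
W → A → X → Y → B → L → W: 22+15+17+16+10+18 = 98
W → A → X → L → Y → B → W: 22+15+16+6+16+14 = 89
W → A → X → L → B → Y → W: 22+15+16+10+16+12 = 91
W → A → X → B → Y → L → W: 22+15+6+16+6+18 = 83
W → A → X → B → L → Y → W: 22+15+6+10+6+12 = 71
W → A → Y → X → L → B → W: 22+32+17+16+10+14 = 111
W → A → Y → X → B → L → W: 22+32+17+6+10+18 = 105
W → A → Y → L → X → B → W: 22+32+6+16+6+14 = 96
W → A → Y → L → B → X → W: 22+32+6+10+6+20 = 96
W → A → Y → B → X → L → W: 22+32+16+6+16+18 = 110
W → A → Y → B → L → X → W: 22+32+16+10+16+20 = 116
W → A → L → X → Y → B → W: 22+31+16+17+16+14 = 116
W → A → L → X → B → Y → W: 22+31+16+6+16+12 = 103
… (46 more)
The minimum is 71.
One optimal route: W → A → X → B → L → Y → W (or its reverse).

71 min — the shortest possible round trip.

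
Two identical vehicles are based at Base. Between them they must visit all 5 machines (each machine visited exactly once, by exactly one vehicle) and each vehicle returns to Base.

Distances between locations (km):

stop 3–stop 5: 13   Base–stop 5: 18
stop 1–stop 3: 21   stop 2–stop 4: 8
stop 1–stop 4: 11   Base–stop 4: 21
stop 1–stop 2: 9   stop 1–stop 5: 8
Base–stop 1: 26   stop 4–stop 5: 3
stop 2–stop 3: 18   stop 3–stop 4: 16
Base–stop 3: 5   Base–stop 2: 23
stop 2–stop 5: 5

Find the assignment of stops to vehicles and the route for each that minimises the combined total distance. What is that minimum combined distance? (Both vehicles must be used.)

Check every non-empty split of the stops between the two vehicles; for each half take its own optimal tour:
  {stop 1} + {stop 2, stop 3, stop 4, stop 5}: 52 + 52 = 104
  {stop 2} + {stop 1, stop 3, stop 4, stop 5}: 46 + 58 = 104
  {stop 1, stop 2} + {stop 3, stop 4, stop 5}: 58 + 42 = 100
  {stop 3} + {stop 1, stop 2, stop 4, stop 5}: 10 + 64 = 74
  {stop 1, stop 3} + {stop 2, stop 4, stop 5}: 52 + 52 = 104
  {stop 2, stop 3} + {stop 1, stop 4, stop 5}: 46 + 58 = 104
  … (15 splits in total)
Best: vehicle 1 Base → stop 3 → Base = 10; vehicle 2 Base → stop 1 → stop 2 → stop 4 → stop 5 → Base = 64; combined 74.

Minimum combined distance: 74 km.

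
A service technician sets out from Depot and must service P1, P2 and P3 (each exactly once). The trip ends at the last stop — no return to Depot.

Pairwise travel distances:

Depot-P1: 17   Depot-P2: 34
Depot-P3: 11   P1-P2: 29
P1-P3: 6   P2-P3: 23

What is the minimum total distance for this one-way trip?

Shortest open route: 46.

There are 3! = 6 possible orderings.
Depot→P1→P2→P3: 17+29+23 = 69
Depot→P1→P3→P2: 17+6+23 = 46
Depot→P2→P1→P3: 34+29+6 = 69
Depot→P2→P3→P1: 34+23+6 = 63
Depot→P3→P1→P2: 11+6+29 = 46
Depot→P3→P2→P1: 11+23+29 = 63
The minimum is 46.
One shortest path: Depot → P1 → P3 → P2.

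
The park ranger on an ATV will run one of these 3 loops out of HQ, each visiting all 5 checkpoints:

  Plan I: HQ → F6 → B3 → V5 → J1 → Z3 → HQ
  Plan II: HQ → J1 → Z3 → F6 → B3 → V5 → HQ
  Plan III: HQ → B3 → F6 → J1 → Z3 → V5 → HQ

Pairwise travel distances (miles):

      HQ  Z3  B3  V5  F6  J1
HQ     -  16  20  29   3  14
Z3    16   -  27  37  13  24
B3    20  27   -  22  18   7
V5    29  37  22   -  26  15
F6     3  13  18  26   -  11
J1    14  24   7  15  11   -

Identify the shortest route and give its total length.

98 miles — Plan I is the shortest.

Plan I: 3 + 18 + 22 + 15 + 24 + 16 = 98
Plan II: 14 + 24 + 13 + 18 + 22 + 29 = 120
Plan III: 20 + 18 + 11 + 24 + 37 + 29 = 139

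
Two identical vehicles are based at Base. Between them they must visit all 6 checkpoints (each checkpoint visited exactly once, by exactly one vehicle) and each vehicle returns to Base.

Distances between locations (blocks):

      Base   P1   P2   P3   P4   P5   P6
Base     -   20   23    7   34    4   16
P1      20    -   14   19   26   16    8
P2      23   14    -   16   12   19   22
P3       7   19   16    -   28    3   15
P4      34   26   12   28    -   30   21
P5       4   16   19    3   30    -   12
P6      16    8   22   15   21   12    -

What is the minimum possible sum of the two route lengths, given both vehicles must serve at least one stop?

There are 2^5 − 1 = 31 ways to divide the 6 stops into two non-empty groups. For each, the best each vehicle can do is its own shortest tour through its group:
  {P1} + {P2, P3, P4, P5, P6}: 40 + 72 = 112
  {P2} + {P1, P3, P4, P5, P6}: 46 + 84 = 130
  {P1, P2} + {P3, P4, P5, P6}: 57 + 72 = 129
  {P3} + {P1, P2, P4, P5, P6}: 14 + 83 = 97
  {P1, P3} + {P2, P4, P5, P6}: 46 + 72 = 118
  {P2, P3} + {P1, P4, P5, P6}: 46 + 83 = 129
  … (31 splits in total)
  {P5} + {P1, P2, P3, P4, P6}: 8 + 84 = 92  ← best
Best: vehicle 1 Base → P5 → Base = 8; vehicle 2 Base → P1 → P6 → P4 → P2 → P3 → Base = 84; combined 92.

92 blocks — the smallest possible combined total.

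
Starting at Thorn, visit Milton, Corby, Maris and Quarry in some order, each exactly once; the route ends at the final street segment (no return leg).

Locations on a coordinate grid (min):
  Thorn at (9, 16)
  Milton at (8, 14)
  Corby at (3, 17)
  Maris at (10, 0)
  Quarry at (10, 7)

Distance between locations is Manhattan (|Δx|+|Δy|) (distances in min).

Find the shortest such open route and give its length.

Minimum one-way distance = 31 min.

There are 4! = 24 possible orderings.
Thorn - Milton - Corby - Maris - Quarry: 3+8+24+7 = 42
Thorn - Milton - Corby - Quarry - Maris: 3+8+17+7 = 35
Thorn - Milton - Maris - Corby - Quarry: 3+16+24+17 = 60
Thorn - Milton - Maris - Quarry - Corby: 3+16+7+17 = 43
Thorn - Milton - Quarry - Corby - Maris: 3+9+17+24 = 53
Thorn - Milton - Quarry - Maris - Corby: 3+9+7+24 = 43
Thorn - Corby - Milton - Maris - Quarry: 7+8+16+7 = 38
Thorn - Corby - Milton - Quarry - Maris: 7+8+9+7 = 31
Thorn - Corby - Maris - Milton - Quarry: 7+24+16+9 = 56
Thorn - Corby - Maris - Quarry - Milton: 7+24+7+9 = 47
Thorn - Corby - Quarry - Milton - Maris: 7+17+9+16 = 49
Thorn - Corby - Quarry - Maris - Milton: 7+17+7+16 = 47
Thorn - Maris - Milton - Corby - Quarry: 17+16+8+17 = 58
Thorn - Maris - Milton - Quarry - Corby: 17+16+9+17 = 59
… (10 more)
The minimum is 31.
One shortest path: Thorn → Corby → Milton → Quarry → Maris.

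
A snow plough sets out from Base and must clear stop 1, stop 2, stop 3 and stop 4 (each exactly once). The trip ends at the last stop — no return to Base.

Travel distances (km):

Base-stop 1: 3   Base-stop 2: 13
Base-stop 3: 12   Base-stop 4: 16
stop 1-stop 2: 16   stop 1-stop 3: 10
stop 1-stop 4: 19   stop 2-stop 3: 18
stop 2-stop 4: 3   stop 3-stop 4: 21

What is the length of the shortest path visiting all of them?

34 km — the minimum one-way total.

There are 4! = 24 possible orderings.
Base - stop 1 - stop 2 - stop 3 - stop 4: 3+16+18+21 = 58
Base - stop 1 - stop 2 - stop 4 - stop 3: 3+16+3+21 = 43
Base - stop 1 - stop 3 - stop 2 - stop 4: 3+10+18+3 = 34
Base - stop 1 - stop 3 - stop 4 - stop 2: 3+10+21+3 = 37
Base - stop 1 - stop 4 - stop 2 - stop 3: 3+19+3+18 = 43
Base - stop 1 - stop 4 - stop 3 - stop 2: 3+19+21+18 = 61
Base - stop 2 - stop 1 - stop 3 - stop 4: 13+16+10+21 = 60
Base - stop 2 - stop 1 - stop 4 - stop 3: 13+16+19+21 = 69
Base - stop 2 - stop 3 - stop 1 - stop 4: 13+18+10+19 = 60
Base - stop 2 - stop 3 - stop 4 - stop 1: 13+18+21+19 = 71
Base - stop 2 - stop 4 - stop 1 - stop 3: 13+3+19+10 = 45
Base - stop 2 - stop 4 - stop 3 - stop 1: 13+3+21+10 = 47
Base - stop 3 - stop 1 - stop 2 - stop 4: 12+10+16+3 = 41
Base - stop 3 - stop 1 - stop 4 - stop 2: 12+10+19+3 = 44
… (10 more)
The minimum is 34.
One shortest path: Base → stop 1 → stop 3 → stop 2 → stop 4.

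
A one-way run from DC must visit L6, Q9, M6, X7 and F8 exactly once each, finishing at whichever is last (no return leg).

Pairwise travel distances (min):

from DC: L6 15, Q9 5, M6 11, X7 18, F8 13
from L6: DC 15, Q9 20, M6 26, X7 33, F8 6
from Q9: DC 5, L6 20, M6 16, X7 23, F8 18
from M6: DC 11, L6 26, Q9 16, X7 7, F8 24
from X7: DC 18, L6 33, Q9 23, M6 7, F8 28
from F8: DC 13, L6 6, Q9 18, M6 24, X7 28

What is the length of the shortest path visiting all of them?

There are 5! = 120 possible orderings.
DC - L6 - Q9 - M6 - X7 - F8: 15+20+16+7+28 = 86
DC - L6 - Q9 - M6 - F8 - X7: 15+20+16+24+28 = 103
DC - L6 - Q9 - X7 - M6 - F8: 15+20+23+7+24 = 89
DC - L6 - Q9 - X7 - F8 - M6: 15+20+23+28+24 = 110
DC - L6 - Q9 - F8 - M6 - X7: 15+20+18+24+7 = 84
DC - L6 - Q9 - F8 - X7 - M6: 15+20+18+28+7 = 88
DC - L6 - M6 - Q9 - X7 - F8: 15+26+16+23+28 = 108
DC - L6 - M6 - Q9 - F8 - X7: 15+26+16+18+28 = 103
DC - L6 - M6 - X7 - Q9 - F8: 15+26+7+23+18 = 89
DC - L6 - M6 - X7 - F8 - Q9: 15+26+7+28+18 = 94
DC - L6 - M6 - F8 - Q9 - X7: 15+26+24+18+23 = 106
DC - L6 - M6 - F8 - X7 - Q9: 15+26+24+28+23 = 116
DC - L6 - X7 - Q9 - M6 - F8: 15+33+23+16+24 = 111
DC - L6 - X7 - Q9 - F8 - M6: 15+33+23+18+24 = 113
… (106 more)
DC - L6 - F8 - Q9 - M6 - X7: 15+6+18+16+7 = 62  ← best
The minimum is 62.
One shortest path: DC → L6 → F8 → Q9 → M6 → X7.

Minimum one-way distance = 62 min.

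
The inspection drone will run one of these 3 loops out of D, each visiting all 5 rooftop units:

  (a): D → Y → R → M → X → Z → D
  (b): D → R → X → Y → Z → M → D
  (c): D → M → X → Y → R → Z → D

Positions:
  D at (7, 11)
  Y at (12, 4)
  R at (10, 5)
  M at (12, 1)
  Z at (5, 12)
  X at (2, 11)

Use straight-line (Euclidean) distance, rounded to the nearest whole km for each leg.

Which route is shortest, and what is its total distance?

(a): 9 + 2 + 4 + 14 + 3 + 2 = 34
(b): 7 + 10 + 12 + 11 + 13 + 11 = 64
(c): 11 + 14 + 12 + 2 + 9 + 2 = 50

Shortest is (a), total 34 km.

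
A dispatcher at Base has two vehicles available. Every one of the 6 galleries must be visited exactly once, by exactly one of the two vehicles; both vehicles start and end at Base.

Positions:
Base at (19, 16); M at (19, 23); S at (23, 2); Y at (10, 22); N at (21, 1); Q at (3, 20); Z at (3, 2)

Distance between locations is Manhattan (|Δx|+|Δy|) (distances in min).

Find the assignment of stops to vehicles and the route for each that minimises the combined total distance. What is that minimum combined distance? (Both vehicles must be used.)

There are 2^5 − 1 = 31 ways to divide the 6 stops into two non-empty groups. For each, the best each vehicle can do is its own shortest tour through its group:
  {M} + {S, Y, N, Q, Z}: 14 + 82 = 96
  {S} + {M, Y, N, Q, Z}: 36 + 80 = 116
  {M, S} + {Y, N, Q, Z}: 50 + 78 = 128
  {Y} + {M, S, N, Q, Z}: 30 + 84 = 114
  {M, Y} + {S, N, Q, Z}: 32 + 78 = 110
  {S, Y} + {M, N, Q, Z}: 66 + 80 = 146
  … (31 splits in total)
Best: vehicle 1 Base → M → Base = 14; vehicle 2 Base → S → N → Z → Q → Y → Base = 82; combined 96.

Minimum combined distance: 96 min.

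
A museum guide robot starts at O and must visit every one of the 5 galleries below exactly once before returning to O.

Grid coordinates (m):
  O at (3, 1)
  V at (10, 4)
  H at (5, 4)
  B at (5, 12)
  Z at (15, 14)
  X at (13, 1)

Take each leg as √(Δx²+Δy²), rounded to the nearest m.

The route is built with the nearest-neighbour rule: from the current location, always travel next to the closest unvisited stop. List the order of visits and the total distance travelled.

From O: distances to unvisited — H=4, V=8, X=10, B=11, Z=18. Nearest is H (4).
From H: distances to unvisited — V=5, B=8, X=9, Z=14. Nearest is V (5).
From V: distances to unvisited — X=4, B=9, Z=11. Nearest is X (4).
From X: distances to unvisited — Z=13, B=14. Nearest is Z (13).
From Z: distances to unvisited — B=10. Nearest is B (10).
Return B→O: 11.
Total = 4 + 5 + 4 + 13 + 10 + 11 = 47.

Total distance 47 m via the nearest-neighbour route O → H → V → X → Z → B → O.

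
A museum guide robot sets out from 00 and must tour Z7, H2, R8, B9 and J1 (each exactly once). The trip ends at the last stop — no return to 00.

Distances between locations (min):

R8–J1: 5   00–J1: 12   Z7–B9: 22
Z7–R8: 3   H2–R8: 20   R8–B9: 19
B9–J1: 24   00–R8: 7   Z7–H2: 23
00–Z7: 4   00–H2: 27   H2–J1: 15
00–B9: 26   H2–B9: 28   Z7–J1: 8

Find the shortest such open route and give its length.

There are 5! = 120 possible orderings.
00 - Z7 - H2 - R8 - B9 - J1: 4+23+20+19+24 = 90
00 - Z7 - H2 - R8 - J1 - B9: 4+23+20+5+24 = 76
00 - Z7 - H2 - B9 - R8 - J1: 4+23+28+19+5 = 79
00 - Z7 - H2 - B9 - J1 - R8: 4+23+28+24+5 = 84
00 - Z7 - H2 - J1 - R8 - B9: 4+23+15+5+19 = 66
00 - Z7 - H2 - J1 - B9 - R8: 4+23+15+24+19 = 85
00 - Z7 - R8 - H2 - B9 - J1: 4+3+20+28+24 = 79
00 - Z7 - R8 - H2 - J1 - B9: 4+3+20+15+24 = 66
00 - Z7 - R8 - B9 - H2 - J1: 4+3+19+28+15 = 69
00 - Z7 - R8 - B9 - J1 - H2: 4+3+19+24+15 = 65
00 - Z7 - R8 - J1 - H2 - B9: 4+3+5+15+28 = 55
00 - Z7 - R8 - J1 - B9 - H2: 4+3+5+24+28 = 64
00 - Z7 - B9 - H2 - R8 - J1: 4+22+28+20+5 = 79
00 - Z7 - B9 - H2 - J1 - R8: 4+22+28+15+5 = 74
… (106 more)
The minimum is 55.
One shortest path: 00 → Z7 → R8 → J1 → H2 → B9.

55 min — the minimum one-way total.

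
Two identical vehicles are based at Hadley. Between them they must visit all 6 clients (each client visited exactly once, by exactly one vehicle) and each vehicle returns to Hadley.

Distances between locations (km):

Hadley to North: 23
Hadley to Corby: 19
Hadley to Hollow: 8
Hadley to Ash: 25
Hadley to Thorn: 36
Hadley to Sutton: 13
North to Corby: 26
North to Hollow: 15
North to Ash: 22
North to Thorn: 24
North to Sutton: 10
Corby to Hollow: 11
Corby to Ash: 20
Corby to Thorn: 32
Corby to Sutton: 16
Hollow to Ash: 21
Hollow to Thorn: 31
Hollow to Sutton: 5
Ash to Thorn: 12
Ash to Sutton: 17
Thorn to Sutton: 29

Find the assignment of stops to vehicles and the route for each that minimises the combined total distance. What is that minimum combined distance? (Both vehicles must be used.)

Try each way of splitting the stops between the two vehicles (each non-empty) and, for each split, find the best tour for each vehicle:
  {North} + {Corby, Hollow, Ash, Thorn, Sutton}: 46 + 93 = 139
  {Corby} + {North, Hollow, Ash, Thorn, Sutton}: 38 + 84 = 122
  {North, Corby} + {Hollow, Ash, Thorn, Sutton}: 68 + 78 = 146
  {Hollow} + {North, Corby, Ash, Thorn, Sutton}: 16 + 98 = 114
  {North, Hollow} + {Corby, Ash, Thorn, Sutton}: 46 + 93 = 139
  {Corby, Hollow} + {North, Ash, Thorn, Sutton}: 38 + 84 = 122
  … (31 splits in total)
Best: vehicle 1 Hadley → Hollow → Hadley = 16; vehicle 2 Hadley → Corby → Ash → Thorn → North → Sutton → Hadley = 98; combined 114.

Minimum combined distance: 114 km.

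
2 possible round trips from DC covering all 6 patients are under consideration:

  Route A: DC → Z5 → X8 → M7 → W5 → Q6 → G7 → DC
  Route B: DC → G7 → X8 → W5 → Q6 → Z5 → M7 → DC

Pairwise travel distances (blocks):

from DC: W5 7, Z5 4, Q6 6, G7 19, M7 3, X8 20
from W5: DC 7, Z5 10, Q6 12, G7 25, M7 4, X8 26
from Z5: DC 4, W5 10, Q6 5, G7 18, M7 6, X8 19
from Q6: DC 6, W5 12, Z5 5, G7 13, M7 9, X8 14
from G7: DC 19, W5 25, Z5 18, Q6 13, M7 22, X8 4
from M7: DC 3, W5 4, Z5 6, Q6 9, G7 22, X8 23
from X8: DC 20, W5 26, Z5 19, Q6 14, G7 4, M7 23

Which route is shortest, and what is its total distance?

Route A: 4 + 19 + 23 + 4 + 12 + 13 + 19 = 94
Route B: 19 + 4 + 26 + 12 + 5 + 6 + 3 = 75

Shortest is Route B, total 75 blocks.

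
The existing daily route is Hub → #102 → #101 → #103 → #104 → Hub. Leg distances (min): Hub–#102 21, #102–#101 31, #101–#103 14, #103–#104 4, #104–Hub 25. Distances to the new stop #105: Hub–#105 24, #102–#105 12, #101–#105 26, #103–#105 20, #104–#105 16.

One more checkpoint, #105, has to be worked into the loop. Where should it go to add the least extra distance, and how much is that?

Insertion cost between consecutive stops i–j is d(i,#105) + d(#105,j) − d(i,j):
  between Hub and #102: 24 + 12 − 21 = 15
  between #102 and #101: 12 + 26 − 31 = 7
  between #101 and #103: 26 + 20 − 14 = 32
  between #103 and #104: 20 + 16 − 4 = 32
  between #104 and Hub: 16 + 24 − 25 = 15
Cheapest insertion is between #102 and #101, adding 7.
New total = 95 + 7 = 102.

Adding 7 min by placing #105 on the #102–#101 leg.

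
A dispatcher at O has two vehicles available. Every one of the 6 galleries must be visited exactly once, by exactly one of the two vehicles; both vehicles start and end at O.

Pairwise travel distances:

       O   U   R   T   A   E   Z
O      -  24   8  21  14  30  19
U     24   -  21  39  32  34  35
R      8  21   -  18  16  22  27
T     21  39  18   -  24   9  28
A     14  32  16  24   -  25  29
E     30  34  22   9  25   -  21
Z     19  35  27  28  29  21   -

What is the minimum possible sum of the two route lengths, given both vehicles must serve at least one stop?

140 — the smallest possible combined total.

Try each way of splitting the stops between the two vehicles (each non-empty) and, for each split, find the best tour for each vehicle:
  {U} + {R, T, A, E, Z}: 48 + 97 = 145
  {R} + {U, T, A, E, Z}: 16 + 127 = 143
  {U, R} + {T, A, E, Z}: 53 + 87 = 140
  {T} + {U, R, A, E, Z}: 42 + 124 = 166
  {U, T} + {R, A, E, Z}: 84 + 89 = 173
  {R, T} + {U, A, E, Z}: 47 + 119 = 166
  … (31 splits in total)
Best: vehicle 1 O → U → R → O = 53; vehicle 2 O → A → T → E → Z → O = 87; combined 140.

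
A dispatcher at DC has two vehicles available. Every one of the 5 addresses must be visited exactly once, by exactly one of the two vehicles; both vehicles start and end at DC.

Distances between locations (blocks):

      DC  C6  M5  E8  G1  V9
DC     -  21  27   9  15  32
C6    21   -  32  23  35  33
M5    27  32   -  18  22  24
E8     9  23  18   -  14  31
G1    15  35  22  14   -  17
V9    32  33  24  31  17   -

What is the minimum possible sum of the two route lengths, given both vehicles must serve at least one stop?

Check every non-empty split of the stops between the two vehicles; for each half take its own optimal tour:
  {C6} + {M5, E8, G1, V9}: 42 + 83 = 125
  {M5} + {C6, E8, G1, V9}: 54 + 94 = 148
  {C6, M5} + {E8, G1, V9}: 80 + 72 = 152
  {E8} + {C6, M5, G1, V9}: 18 + 109 = 127
  {C6, E8} + {M5, G1, V9}: 53 + 83 = 136
  {M5, E8} + {C6, G1, V9}: 54 + 86 = 140
  … (15 splits in total)
Best: vehicle 1 DC → C6 → DC = 42; vehicle 2 DC → E8 → M5 → V9 → G1 → DC = 83; combined 125.

Minimum combined distance: 125 blocks.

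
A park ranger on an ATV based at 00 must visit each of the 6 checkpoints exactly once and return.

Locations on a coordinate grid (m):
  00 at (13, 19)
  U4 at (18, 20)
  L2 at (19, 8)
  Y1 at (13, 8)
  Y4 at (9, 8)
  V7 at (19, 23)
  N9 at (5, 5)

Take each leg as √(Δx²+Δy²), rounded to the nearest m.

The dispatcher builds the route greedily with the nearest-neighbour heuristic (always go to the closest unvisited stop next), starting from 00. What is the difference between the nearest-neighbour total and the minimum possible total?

Excess over optimum: 1 m.

From 00: U4=5, V7=7, Y1=11, Y4=12, L2=13, N9=16 → choose U4 (5).
From U4: V7=3, L2=12, Y1=13, Y4=15, N9=20 → choose V7 (3).
From V7: L2=15, Y1=16, Y4=18, N9=23 → choose L2 (15).
From L2: Y1=6, Y4=10, N9=14 → choose Y1 (6).
From Y1: Y4=4, N9=9 → choose Y4 (4).
From Y4: N9=5 → choose N9 (5).
NN route 00 → U4 → V7 → L2 → Y1 → Y4 → N9 → 00 costs 54.
Optimal: 00 → V7 → U4 → L2 → Y1 → Y4 → N9 → 00 costs 53 (by enumerating all 360 distinct tours).
Excess = 54 − 53 = 1.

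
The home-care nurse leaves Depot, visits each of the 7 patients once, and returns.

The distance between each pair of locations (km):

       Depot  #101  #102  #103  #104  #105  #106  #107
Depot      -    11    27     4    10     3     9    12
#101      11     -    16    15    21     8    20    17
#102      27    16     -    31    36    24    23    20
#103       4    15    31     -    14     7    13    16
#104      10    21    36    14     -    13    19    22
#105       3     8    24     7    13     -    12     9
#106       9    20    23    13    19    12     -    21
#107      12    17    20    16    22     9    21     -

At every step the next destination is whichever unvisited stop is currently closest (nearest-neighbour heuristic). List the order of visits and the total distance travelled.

Total distance 111 km via the nearest-neighbour route Depot → #105 → #103 → #106 → #104 → #101 → #102 → #107 → Depot.

At Depot the remaining stops are #105 3, #103 4, #106 9, #104 10, #101 11, #107 12, #102 27; go to #105.
At #105 the remaining stops are #103 7, #101 8, #107 9, #106 12, #104 13, #102 24; go to #103.
At #103 the remaining stops are #106 13, #104 14, #101 15, #107 16, #102 31; go to #106.
At #106 the remaining stops are #104 19, #101 20, #107 21, #102 23; go to #104.
At #104 the remaining stops are #101 21, #107 22, #102 36; go to #101.
At #101 the remaining stops are #102 16, #107 17; go to #102.
At #102 the remaining stops are #107 20; go to #107.
Return #107→Depot: 12.
Total = 3 + 7 + 13 + 19 + 21 + 16 + 20 + 12 = 111.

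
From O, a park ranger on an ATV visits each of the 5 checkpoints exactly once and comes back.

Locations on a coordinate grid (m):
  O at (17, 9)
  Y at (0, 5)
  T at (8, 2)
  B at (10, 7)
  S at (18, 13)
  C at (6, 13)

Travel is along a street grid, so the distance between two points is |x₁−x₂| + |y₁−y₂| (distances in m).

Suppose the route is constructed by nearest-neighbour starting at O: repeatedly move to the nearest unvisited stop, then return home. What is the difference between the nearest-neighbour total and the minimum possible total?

O: S=5, B=9, C=15, T=16, Y=21 ⇒ S
S: C=12, B=14, T=21, Y=26 ⇒ C
C: B=10, T=13, Y=14 ⇒ B
B: T=7, Y=12 ⇒ T
T: Y=11 ⇒ Y
NN route O → S → C → B → T → Y → O costs 66.
Optimal: O → B → T → Y → C → S → O costs 58 (by enumerating all 60 distinct tours).
Excess = 66 − 58 = 8.

8 m longer than the optimal tour.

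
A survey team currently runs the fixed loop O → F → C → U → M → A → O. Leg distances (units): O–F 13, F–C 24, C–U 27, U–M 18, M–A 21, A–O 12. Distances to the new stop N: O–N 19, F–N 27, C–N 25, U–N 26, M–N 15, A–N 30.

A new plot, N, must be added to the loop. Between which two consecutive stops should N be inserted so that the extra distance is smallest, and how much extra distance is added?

Insertion cost between consecutive stops i–j is d(i,N) + d(N,j) − d(i,j):
  between O and F: 19 + 27 − 13 = 33
  between F and C: 27 + 25 − 24 = 28
  between C and U: 25 + 26 − 27 = 24
  between U and M: 26 + 15 − 18 = 23
  between M and A: 15 + 30 − 21 = 24
  between A and O: 30 + 19 − 12 = 37
Cheapest insertion is between U and M, adding 23.
New total = 115 + 23 = 138.

Minimum extra distance: 23, inserting N between U and M.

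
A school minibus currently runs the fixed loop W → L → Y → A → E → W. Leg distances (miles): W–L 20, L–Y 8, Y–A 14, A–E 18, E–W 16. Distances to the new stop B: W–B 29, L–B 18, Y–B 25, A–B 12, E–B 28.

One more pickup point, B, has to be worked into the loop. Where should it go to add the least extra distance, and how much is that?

Insertion cost between consecutive stops i–j is d(i,B) + d(B,j) − d(i,j):
  between W and L: 29 + 18 − 20 = 27
  between L and Y: 18 + 25 − 8 = 35
  between Y and A: 25 + 12 − 14 = 23
  between A and E: 12 + 28 − 18 = 22
  between E and W: 28 + 29 − 16 = 41
Cheapest insertion is between A and E, adding 22.
New total = 76 + 22 = 98.

Adding 22 miles by placing B on the A–E leg.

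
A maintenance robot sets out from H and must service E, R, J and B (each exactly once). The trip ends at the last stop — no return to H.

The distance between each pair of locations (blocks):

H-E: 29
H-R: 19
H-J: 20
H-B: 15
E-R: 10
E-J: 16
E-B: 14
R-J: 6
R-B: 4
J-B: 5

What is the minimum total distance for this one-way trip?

There are 4! = 24 possible orderings.
H → E → R → J → B: 29+10+6+5 = 50
H → E → R → B → J: 29+10+4+5 = 48
H → E → J → R → B: 29+16+6+4 = 55
H → E → J → B → R: 29+16+5+4 = 54
H → E → B → R → J: 29+14+4+6 = 53
H → E → B → J → R: 29+14+5+6 = 54
H → R → E → J → B: 19+10+16+5 = 50
H → R → E → B → J: 19+10+14+5 = 48
H → R → J → E → B: 19+6+16+14 = 55
H → R → J → B → E: 19+6+5+14 = 44
H → R → B → E → J: 19+4+14+16 = 53
H → R → B → J → E: 19+4+5+16 = 44
H → J → E → R → B: 20+16+10+4 = 50
H → J → E → B → R: 20+16+14+4 = 54
… (10 more)
H → B → J → R → E: 15+5+6+10 = 36  ← best
The minimum is 36.
One shortest path: H → B → J → R → E.

Minimum one-way distance = 36 blocks.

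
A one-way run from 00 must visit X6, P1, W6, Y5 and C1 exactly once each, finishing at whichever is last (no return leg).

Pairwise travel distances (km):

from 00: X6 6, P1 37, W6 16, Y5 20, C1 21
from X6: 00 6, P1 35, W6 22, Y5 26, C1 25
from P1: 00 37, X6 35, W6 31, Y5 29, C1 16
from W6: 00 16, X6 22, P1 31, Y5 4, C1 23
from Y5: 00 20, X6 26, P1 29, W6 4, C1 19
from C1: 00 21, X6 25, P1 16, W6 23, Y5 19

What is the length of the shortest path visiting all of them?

There are 5! = 120 possible orderings.
00 - X6 - P1 - W6 - Y5 - C1: 6+35+31+4+19 = 95
00 - X6 - P1 - W6 - C1 - Y5: 6+35+31+23+19 = 114
00 - X6 - P1 - Y5 - W6 - C1: 6+35+29+4+23 = 97
00 - X6 - P1 - Y5 - C1 - W6: 6+35+29+19+23 = 112
00 - X6 - P1 - C1 - W6 - Y5: 6+35+16+23+4 = 84
00 - X6 - P1 - C1 - Y5 - W6: 6+35+16+19+4 = 80
00 - X6 - W6 - P1 - Y5 - C1: 6+22+31+29+19 = 107
00 - X6 - W6 - P1 - C1 - Y5: 6+22+31+16+19 = 94
00 - X6 - W6 - Y5 - P1 - C1: 6+22+4+29+16 = 77
00 - X6 - W6 - Y5 - C1 - P1: 6+22+4+19+16 = 67
00 - X6 - W6 - C1 - P1 - Y5: 6+22+23+16+29 = 96
00 - X6 - W6 - C1 - Y5 - P1: 6+22+23+19+29 = 99
00 - X6 - Y5 - P1 - W6 - C1: 6+26+29+31+23 = 115
00 - X6 - Y5 - P1 - C1 - W6: 6+26+29+16+23 = 100
… (106 more)
The minimum is 67.
One shortest path: 00 → X6 → W6 → Y5 → C1 → P1.

Minimum one-way distance = 67 km.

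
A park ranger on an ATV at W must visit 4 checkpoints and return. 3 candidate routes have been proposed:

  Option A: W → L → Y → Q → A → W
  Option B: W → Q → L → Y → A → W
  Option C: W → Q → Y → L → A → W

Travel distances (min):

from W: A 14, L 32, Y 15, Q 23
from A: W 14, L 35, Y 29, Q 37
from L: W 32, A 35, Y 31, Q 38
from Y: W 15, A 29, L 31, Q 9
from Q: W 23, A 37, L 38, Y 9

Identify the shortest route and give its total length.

112 min — Option C is the shortest.

Option A: 32 + 31 + 9 + 37 + 14 = 123
Option B: 23 + 38 + 31 + 29 + 14 = 135
Option C: 23 + 9 + 31 + 35 + 14 = 112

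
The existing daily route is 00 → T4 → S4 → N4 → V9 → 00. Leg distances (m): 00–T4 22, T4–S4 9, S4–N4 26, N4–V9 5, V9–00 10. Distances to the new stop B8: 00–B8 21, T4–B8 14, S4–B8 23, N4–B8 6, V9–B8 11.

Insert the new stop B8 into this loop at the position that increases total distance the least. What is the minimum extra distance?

+3 m — insert B8 between S4 and N4.

Insertion cost between consecutive stops i–j is d(i,B8) + d(B8,j) − d(i,j):
  between 00 and T4: 21 + 14 − 22 = 13
  between T4 and S4: 14 + 23 − 9 = 28
  between S4 and N4: 23 + 6 − 26 = 3
  between N4 and V9: 6 + 11 − 5 = 12
  between V9 and 00: 11 + 21 − 10 = 22
Cheapest insertion is between S4 and N4, adding 3.
New total = 72 + 3 = 75.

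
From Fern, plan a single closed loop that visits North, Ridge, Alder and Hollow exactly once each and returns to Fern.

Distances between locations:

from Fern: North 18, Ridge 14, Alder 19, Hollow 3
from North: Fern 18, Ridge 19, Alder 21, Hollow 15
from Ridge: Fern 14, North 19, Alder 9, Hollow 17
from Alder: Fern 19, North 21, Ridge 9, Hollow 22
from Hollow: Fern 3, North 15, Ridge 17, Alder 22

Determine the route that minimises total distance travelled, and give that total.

Shortest round trip = 62.

With 4 stops there are 4!/2 = 12 distinct round trips (a route and its reverse cost the same).
Fern-North-Ridge-Alder-Hollow-Fern: 18+19+9+22+3 = 71
Fern-North-Ridge-Hollow-Alder-Fern: 18+19+17+22+19 = 95
Fern-North-Alder-Ridge-Hollow-Fern: 18+21+9+17+3 = 68
Fern-North-Alder-Hollow-Ridge-Fern: 18+21+22+17+14 = 92
Fern-North-Hollow-Ridge-Alder-Fern: 18+15+17+9+19 = 78
Fern-North-Hollow-Alder-Ridge-Fern: 18+15+22+9+14 = 78
Fern-Ridge-North-Alder-Hollow-Fern: 14+19+21+22+3 = 79
Fern-Ridge-North-Hollow-Alder-Fern: 14+19+15+22+19 = 89
Fern-Ridge-Alder-North-Hollow-Fern: 14+9+21+15+3 = 62
Fern-Ridge-Hollow-North-Alder-Fern: 14+17+15+21+19 = 86
Fern-Alder-North-Ridge-Hollow-Fern: 19+21+19+17+3 = 79
Fern-Alder-Ridge-North-Hollow-Fern: 19+9+19+15+3 = 65
The minimum is 62.
One optimal route: Fern → Ridge → Alder → North → Hollow → Fern (or its reverse).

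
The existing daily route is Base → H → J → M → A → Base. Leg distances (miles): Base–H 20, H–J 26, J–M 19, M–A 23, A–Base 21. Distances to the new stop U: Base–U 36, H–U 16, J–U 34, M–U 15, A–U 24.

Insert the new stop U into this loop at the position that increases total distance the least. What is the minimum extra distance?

Insertion cost between consecutive stops i–j is d(i,U) + d(U,j) − d(i,j):
  between Base and H: 36 + 16 − 20 = 32
  between H and J: 16 + 34 − 26 = 24
  between J and M: 34 + 15 − 19 = 30
  between M and A: 15 + 24 − 23 = 16
  between A and Base: 24 + 36 − 21 = 39
Cheapest insertion is between M and A, adding 16.
New total = 109 + 16 = 125.

Minimum extra distance: 16 miles, inserting U between M and A.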